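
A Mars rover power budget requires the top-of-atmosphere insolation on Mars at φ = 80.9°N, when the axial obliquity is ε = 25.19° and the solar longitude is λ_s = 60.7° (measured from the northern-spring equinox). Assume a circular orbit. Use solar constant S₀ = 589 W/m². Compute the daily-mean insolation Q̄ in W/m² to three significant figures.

Solar declination: sin δ = sin ε · sin λ_s = sin 25.19° × sin 60.7° = 0.37117, so δ = +21.788°.
cos H₀ = −tan(+80.9°) tan(+21.788°) = -2.4956 ≤ −1 ⇒ polar day, H₀ = π.
Bracket: H₀ sin φ sin δ + cos φ cos δ sin H₀ = 3.1416×0.98741×0.37117 + 0.15816×0.92856×0.00000 = 1.151387 + 0.000000 = 1.151387.
Q̄ = (S₀/π) × [bracket] = (589/π) × 1.151387 = 215.9 W/m².

Q̄ ≈ 216 W/m²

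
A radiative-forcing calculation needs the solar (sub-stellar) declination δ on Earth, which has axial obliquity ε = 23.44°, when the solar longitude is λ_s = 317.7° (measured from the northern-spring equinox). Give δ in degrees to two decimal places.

sin δ = sin ε · sin λ_s = sin 23.44° × sin 317.7° = -0.267717.
δ = arcsin(-0.267717) = -15.53°.

δ = -15.53°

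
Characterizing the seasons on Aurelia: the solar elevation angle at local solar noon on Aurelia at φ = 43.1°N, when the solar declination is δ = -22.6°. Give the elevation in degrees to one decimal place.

At local noon the hour angle is zero, so the zenith angle equals |φ − δ| = |+43.1° − (-22.600°)| = 65.700°.
Elevation = 90° − 65.700° = 24.3°.

24.3°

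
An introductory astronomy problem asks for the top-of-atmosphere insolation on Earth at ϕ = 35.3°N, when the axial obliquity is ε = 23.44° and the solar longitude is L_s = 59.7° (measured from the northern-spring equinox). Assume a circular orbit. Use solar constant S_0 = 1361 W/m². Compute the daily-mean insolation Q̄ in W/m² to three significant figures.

Q̄ ≈ 478 W/m²

Solar declination: sin δ = sin ε · sin L_s = sin 23.44° × sin 59.7° = 0.34345, so δ = +20.087°.
cos h₀ = −tan(+35.3°) tan(+20.087°) = -0.2589, h₀ = 1.8327 rad.
Bracket: h₀ sin ϕ sin δ + cos ϕ cos δ sin h₀ = 1.8327×0.57786×0.34345 + 0.81614×0.93917×0.96590 = 0.363729 + 0.740357 = 1.104086.
Q̄ = (S_0/π) × [bracket] = (1361/π) × 1.104086 = 478.3 W/m².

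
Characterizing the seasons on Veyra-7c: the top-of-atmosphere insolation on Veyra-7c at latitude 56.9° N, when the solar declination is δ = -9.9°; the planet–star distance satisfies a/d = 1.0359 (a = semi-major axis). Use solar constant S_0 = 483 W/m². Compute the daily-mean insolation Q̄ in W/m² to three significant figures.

Q̄ ≈ 54.6 W/m²

cos h₀ = −tan(+56.9°) tan(-9.900°) = 0.2677, h₀ = 1.2998 rad.
Bracket: h₀ sin ϕ sin δ + cos ϕ cos δ sin h₀ = 1.2998×0.83772×-0.17193 + 0.54610×0.98511×0.96350 = -0.187209 + 0.518333 = 0.331124.
Inverse-square distance factor (a/d)² = 1.0359² = 1.073089.
Q̄ = (S_0/π) × 1.073089 × [bracket] = (483/π) × 1.073089 × 0.331124 = 54.63 W/m².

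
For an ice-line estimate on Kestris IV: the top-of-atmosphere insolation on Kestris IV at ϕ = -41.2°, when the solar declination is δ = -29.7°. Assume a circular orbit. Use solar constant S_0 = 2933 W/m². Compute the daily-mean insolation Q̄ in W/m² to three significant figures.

Q̄ ≈ 1.17e+03 W/m²

cos h₀ = −tan(-41.2°) tan(-29.700°) = -0.4993, h₀ = 2.0936 rad.
Bracket: h₀ sin ϕ sin δ + cos ϕ cos δ sin h₀ = 2.0936×-0.65869×-0.49546 + 0.75241×0.86863×0.86641 = 0.683256 + 0.566256 = 1.249512.
Q̄ = (S_0/π) × [bracket] = (2933/π) × 1.249512 = 1167 W/m².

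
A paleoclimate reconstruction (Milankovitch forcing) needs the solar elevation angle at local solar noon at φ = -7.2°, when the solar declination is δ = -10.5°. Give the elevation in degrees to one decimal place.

At local noon the hour angle is zero, so the zenith angle equals |φ − δ| = |-7.2° − (-10.500°)| = 3.300°.
Elevation = 90° − 3.300° = 86.7°.

86.7°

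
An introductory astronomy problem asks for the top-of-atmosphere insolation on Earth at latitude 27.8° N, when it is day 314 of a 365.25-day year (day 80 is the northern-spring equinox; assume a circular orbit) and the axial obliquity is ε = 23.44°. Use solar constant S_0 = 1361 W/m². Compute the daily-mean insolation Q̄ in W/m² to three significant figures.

Q̄ ≈ 272 W/m²

Solar longitude: L_s = 360° × (314 − 80)/365.25 = 230.637°.
sin δ = sin 23.44° × sin 230.637° = -0.30755, so δ = -17.911°.
cos h₀ = −tan(+27.8°) tan(-17.911°) = 0.1704, h₀ = 1.3996 rad.
Bracket: h₀ sin ϕ sin δ + cos ϕ cos δ sin h₀ = 1.3996×0.46639×-0.30755 + 0.88458×0.95153×0.98537 = -0.200756 + 0.829390 = 0.628634.
Q̄ = (S_0/π) × [bracket] = (1361/π) × 0.628634 = 272.3 W/m².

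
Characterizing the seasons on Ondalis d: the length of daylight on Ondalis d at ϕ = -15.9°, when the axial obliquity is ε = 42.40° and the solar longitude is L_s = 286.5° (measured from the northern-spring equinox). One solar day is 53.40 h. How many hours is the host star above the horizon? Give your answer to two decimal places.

Solar declination: sin δ = sin ε · sin L_s = sin 42.40° × sin 286.5° = -0.64653, so δ = -40.281°.
cos h₀ = −tan ϕ · tan δ = −tan(-15.9°) × tan(-40.281°) = -0.2414, so h₀ = 1.8146 rad = 103.97°.
Daylight = 2h₀/(2π) × 53.40 h = (1.8146/π) × 53.40 = 30.84 h.

30.84 h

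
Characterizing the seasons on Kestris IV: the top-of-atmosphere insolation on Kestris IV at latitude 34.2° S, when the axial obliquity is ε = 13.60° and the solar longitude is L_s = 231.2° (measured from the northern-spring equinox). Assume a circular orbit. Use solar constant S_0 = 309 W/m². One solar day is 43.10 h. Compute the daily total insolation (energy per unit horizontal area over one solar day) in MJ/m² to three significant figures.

Solar declination: sin δ = sin ε · sin L_s = sin 13.60° × sin 231.2° = -0.18326, so δ = -10.559°.
cos h₀ = −tan(-34.2°) tan(-10.559°) = -0.1267, h₀ = 1.6978 rad.
Bracket: h₀ sin ϕ sin δ + cos ϕ cos δ sin h₀ = 1.6978×-0.56208×-0.18326 + 0.82708×0.98307×0.99194 = 0.174885 + 0.806524 = 0.981409.
Q̄ = (S_0/π) × [bracket] = (309/π) × 0.981409 = 96.529 W/m².
Daily total = Q̄ × 43.10 h × 3600 s/h = 96.529 × 43.10 × 3600 / 10⁶ = 14.98 MJ/m².

15.0 MJ/m²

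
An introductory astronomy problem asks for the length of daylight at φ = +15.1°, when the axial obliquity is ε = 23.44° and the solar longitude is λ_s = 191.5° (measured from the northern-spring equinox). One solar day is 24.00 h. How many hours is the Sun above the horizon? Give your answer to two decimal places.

Solar declination: sin δ = sin ε · sin λ_s = sin 23.44° × sin 191.5° = -0.07931, so δ = -4.549°.
cos H₀ = −tan φ · tan δ = −tan(+15.1°) × tan(-4.549°) = 0.0215, so H₀ = 1.5493 rad = 88.77°.
Daylight = 2H₀/(2π) × 24.00 h = (1.5493/π) × 24.00 = 11.84 h.

11.84 h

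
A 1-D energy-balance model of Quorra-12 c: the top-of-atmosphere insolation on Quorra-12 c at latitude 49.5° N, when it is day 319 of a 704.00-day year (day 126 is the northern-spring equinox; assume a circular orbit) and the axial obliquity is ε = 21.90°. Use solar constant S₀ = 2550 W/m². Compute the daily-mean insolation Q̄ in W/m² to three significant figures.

Q̄ ≈ 901 W/m²

Solar longitude: λ_s = 360° × (319 − 126)/704.00 = 98.693°.
sin δ = sin 21.90° × sin 98.693° = 0.36870, so δ = +21.636°.
cos H₀ = −tan(+49.5°) tan(+21.636°) = -0.4644, H₀ = 2.0538 rad.
Bracket: H₀ sin φ sin δ + cos φ cos δ sin H₀ = 2.0538×0.76041×0.36870 + 0.64945×0.92955×0.88562 = 0.575810 + 0.534645 = 1.110455.
Q̄ = (S₀/π) × [bracket] = (2550/π) × 1.110455 = 901.3 W/m².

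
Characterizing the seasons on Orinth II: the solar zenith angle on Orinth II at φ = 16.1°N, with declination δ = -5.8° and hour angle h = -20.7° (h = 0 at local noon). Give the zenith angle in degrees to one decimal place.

cos θ_z = sin φ sin δ + cos φ cos δ cos h = -0.028024 + 0.894154 = 0.866130.
θ_z = arccos(0.866130) = 30.0°.

θ_z = 30.0°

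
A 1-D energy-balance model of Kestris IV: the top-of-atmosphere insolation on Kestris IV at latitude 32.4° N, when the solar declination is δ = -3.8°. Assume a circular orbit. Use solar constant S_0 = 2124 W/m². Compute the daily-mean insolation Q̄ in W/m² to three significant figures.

Q̄ ≈ 532 W/m²

cos h₀ = −tan(+32.4°) tan(-3.800°) = 0.0422, h₀ = 1.5286 rad.
Bracket: h₀ sin ϕ sin δ + cos ϕ cos δ sin h₀ = 1.5286×0.53583×-0.06627 + 0.84433×0.99780×0.99911 = -0.054280 + 0.841723 = 0.787443.
Q̄ = (S_0/π) × [bracket] = (2124/π) × 0.787443 = 532.4 W/m².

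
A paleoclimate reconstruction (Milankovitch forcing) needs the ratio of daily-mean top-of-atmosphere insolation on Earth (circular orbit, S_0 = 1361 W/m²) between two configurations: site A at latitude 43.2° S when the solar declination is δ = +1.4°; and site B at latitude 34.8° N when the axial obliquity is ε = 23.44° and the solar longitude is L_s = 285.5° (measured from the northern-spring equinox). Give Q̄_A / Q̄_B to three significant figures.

Q̄_A / Q̄_B ≈ 1.57

— Configuration A (ϕ=-43.2°):
cos h₀ = −tan(-43.2°) tan(+1.400°) = 0.0230, h₀ = 1.5478 rad.
Bracket: h₀ sin ϕ sin δ + cos ϕ cos δ sin h₀ = 1.5478×-0.68455×0.02443 + 0.72897×0.99970×0.99974 = -0.025885 + 0.728562 = 0.702677.
Q̄ = (S_0/π) × [bracket] = (1361/π) × 0.702677 = 304.41 W/m².
— Configuration B (ϕ=+34.8°):
Solar declination: sin δ = sin ε · sin L_s = sin 23.44° × sin 285.5° = -0.38332, so δ = -22.540°.
cos h₀ = −tan(+34.8°) tan(-22.540°) = 0.2884, h₀ = 1.2782 rad.
Bracket: h₀ sin ϕ sin δ + cos ϕ cos δ sin h₀ = 1.2782×0.57071×-0.38332 + 0.82115×0.92362×0.95750 = -0.279625 + 0.726197 = 0.446572.
Q̄ = (S_0/π) × [bracket] = (1361/π) × 0.446572 = 193.46 W/m².
Ratio Q̄_A / Q̄_B = 304.41 / 193.46 = 1.574.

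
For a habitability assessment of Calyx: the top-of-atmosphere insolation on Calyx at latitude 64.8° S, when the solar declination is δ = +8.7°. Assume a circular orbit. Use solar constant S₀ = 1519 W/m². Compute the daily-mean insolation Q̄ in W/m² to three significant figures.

Q̄ ≈ 110 W/m²

cos H₀ = −tan(-64.8°) tan(+8.700°) = 0.3252, H₀ = 1.2396 rad.
Bracket: H₀ sin φ sin δ + cos φ cos δ sin H₀ = 1.2396×-0.90483×0.15126 + 0.42578×0.98849×0.94565 = -0.169657 + 0.398004 = 0.228347.
Q̄ = (S₀/π) × [bracket] = (1519/π) × 0.228347 = 110.4 W/m².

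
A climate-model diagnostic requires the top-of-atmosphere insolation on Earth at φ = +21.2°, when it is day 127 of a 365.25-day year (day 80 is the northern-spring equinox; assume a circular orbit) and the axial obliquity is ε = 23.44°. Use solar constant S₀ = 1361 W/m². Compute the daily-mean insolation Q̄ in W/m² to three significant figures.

Q̄ ≈ 460 W/m²

Solar longitude: λ_s = 360° × (127 − 80)/365.25 = 46.324°.
sin δ = sin 23.44° × sin 46.324° = 0.28771, so δ = +16.721°.
cos H₀ = −tan(+21.2°) tan(+16.721°) = -0.1165, H₀ = 1.6876 rad.
Bracket: H₀ sin φ sin δ + cos φ cos δ sin H₀ = 1.6876×0.36162×0.28771 + 0.93232×0.95772×0.99319 = 0.175581 + 0.886821 = 1.062402.
Q̄ = (S₀/π) × [bracket] = (1361/π) × 1.062402 = 460.3 W/m².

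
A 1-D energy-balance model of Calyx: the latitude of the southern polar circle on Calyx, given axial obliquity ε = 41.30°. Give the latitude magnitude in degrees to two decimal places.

48.70°

The polar circle is the lowest latitude that experiences at least one full rotation of continuous darkness at the northern-summer solstice; it lies at |φ| = 90° − ε = 90° − 41.30° = 48.70°.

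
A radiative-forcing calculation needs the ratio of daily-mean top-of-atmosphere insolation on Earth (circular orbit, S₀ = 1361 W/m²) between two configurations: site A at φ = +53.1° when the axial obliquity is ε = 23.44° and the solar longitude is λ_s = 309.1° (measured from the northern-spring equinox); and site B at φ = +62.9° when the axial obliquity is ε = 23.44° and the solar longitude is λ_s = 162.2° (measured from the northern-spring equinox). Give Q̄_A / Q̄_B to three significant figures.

Q̄_A / Q̄_B ≈ 0.374

— Configuration A (φ=+53.1°):
Solar declination: sin δ = sin ε · sin λ_s = sin 23.44° × sin 309.1° = -0.30870, so δ = -17.981°.
cos H₀ = −tan(+53.1°) tan(-17.981°) = 0.4323, H₀ = 1.1238 rad.
Bracket: H₀ sin φ sin δ + cos φ cos δ sin H₀ = 1.1238×0.79968×-0.30870 + 0.60042×0.95116×0.90175 = -0.277423 + 0.514985 = 0.237562.
Q̄ = (S₀/π) × [bracket] = (1361/π) × 0.237562 = 102.92 W/m².
— Configuration B (φ=+62.9°):
Solar declination: sin δ = sin ε · sin λ_s = sin 23.44° × sin 162.2° = 0.12160, so δ = +6.985°.
cos H₀ = −tan(+62.9°) tan(+6.985°) = -0.2394, H₀ = 1.8126 rad.
Bracket: H₀ sin φ sin δ + cos φ cos δ sin H₀ = 1.8126×0.89021×0.12160 + 0.45554×0.99258×0.97092 = 0.196213 + 0.439011 = 0.635224.
Q̄ = (S₀/π) × [bracket] = (1361/π) × 0.635224 = 275.19 W/m².
Ratio Q̄_A / Q̄_B = 102.92 / 275.19 = 0.3740.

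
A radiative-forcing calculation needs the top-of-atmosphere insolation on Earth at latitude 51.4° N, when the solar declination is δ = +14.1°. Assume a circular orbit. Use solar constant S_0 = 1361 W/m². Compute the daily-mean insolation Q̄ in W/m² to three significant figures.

Q̄ ≈ 405 W/m²

cos h₀ = −tan(+51.4°) tan(+14.100°) = -0.3147, h₀ = 1.8909 rad.
Bracket: h₀ sin ϕ sin δ + cos ϕ cos δ sin h₀ = 1.8909×0.78152×0.24362 + 0.62388×0.96987×0.94921 = 0.360016 + 0.574350 = 0.934366.
Q̄ = (S_0/π) × [bracket] = (1361/π) × 0.934366 = 404.8 W/m².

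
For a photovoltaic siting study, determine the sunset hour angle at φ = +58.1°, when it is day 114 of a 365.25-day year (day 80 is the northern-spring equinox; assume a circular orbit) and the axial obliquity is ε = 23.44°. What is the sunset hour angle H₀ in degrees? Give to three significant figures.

H₀ = 111°

Solar longitude: λ_s = 360° × (114 − 80)/365.25 = 33.511°.
sin δ = sin 23.44° × sin 33.511° = 0.21962, so δ = +12.687°.
cos H₀ = −tan φ · tan δ = −tan(+58.1°) × tan(+12.687°) = -0.3617, so H₀ = 1.9408 rad = 111.20°.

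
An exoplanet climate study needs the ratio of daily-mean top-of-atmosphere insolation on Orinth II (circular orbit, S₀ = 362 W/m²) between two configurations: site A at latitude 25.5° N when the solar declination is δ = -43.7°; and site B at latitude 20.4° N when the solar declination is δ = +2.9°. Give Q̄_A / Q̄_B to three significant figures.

Q̄_A / Q̄_B ≈ 0.264

— Configuration A (φ=+25.5°):
cos H₀ = −tan(+25.5°) tan(-43.700°) = 0.4558, H₀ = 1.0975 rad.
Bracket: H₀ sin φ sin δ + cos φ cos δ sin H₀ = 1.0975×0.43051×-0.69088 + 0.90259×0.72297×0.89008 = -0.326430 + 0.580818 = 0.254388.
Q̄ = (S₀/π) × [bracket] = (362/π) × 0.254388 = 29.313 W/m².
— Configuration B (φ=+20.4°):
cos H₀ = −tan(+20.4°) tan(+2.900°) = -0.0188, H₀ = 1.5896 rad.
Bracket: H₀ sin φ sin δ + cos φ cos δ sin H₀ = 1.5896×0.34857×0.05059 + 0.93728×0.99872×0.99982 = 0.028031 + 0.935912 = 0.963943.
Q̄ = (S₀/π) × [bracket] = (362/π) × 0.963943 = 111.07 W/m².
Ratio Q̄_A / Q̄_B = 29.313 / 111.07 = 0.2639.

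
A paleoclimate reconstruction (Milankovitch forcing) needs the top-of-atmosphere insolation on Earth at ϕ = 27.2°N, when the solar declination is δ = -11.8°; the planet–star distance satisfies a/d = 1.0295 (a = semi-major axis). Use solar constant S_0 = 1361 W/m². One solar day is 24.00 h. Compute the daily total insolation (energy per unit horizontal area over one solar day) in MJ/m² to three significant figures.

cos h₀ = −tan(+27.2°) tan(-11.800°) = 0.1074, h₀ = 1.4632 rad.
Bracket: h₀ sin ϕ sin δ + cos ϕ cos δ sin h₀ = 1.4632×0.45710×-0.20450 + 0.88942×0.97887×0.99422 = -0.136775 + 0.865594 = 0.728819.
Inverse-square distance factor (a/d)² = 1.0295² = 1.059870.
Q̄ = (S_0/π) × 1.059870 × [bracket] = (1361/π) × 1.059870 × 0.728819 = 334.64 W/m².
Daily total = Q̄ × 24.00 h × 3600 s/h = 334.64 × 24.00 × 3600 / 10⁶ = 28.91 MJ/m².

28.9 MJ/m²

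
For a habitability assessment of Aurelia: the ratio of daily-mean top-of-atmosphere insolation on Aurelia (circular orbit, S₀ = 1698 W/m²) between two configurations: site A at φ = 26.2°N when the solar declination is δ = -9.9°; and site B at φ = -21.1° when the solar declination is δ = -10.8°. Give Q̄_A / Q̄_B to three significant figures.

Q̄_A / Q̄_B ≈ 0.749

— Configuration A (φ=+26.2°):
cos H₀ = −tan(+26.2°) tan(-9.900°) = 0.0859, H₀ = 1.4848 rad.
Bracket: H₀ sin φ sin δ + cos φ cos δ sin H₀ = 1.4848×0.44151×-0.17193 + 0.89726×0.98511×0.99631 = -0.112709 + 0.880638 = 0.767929.
Q̄ = (S₀/π) × [bracket] = (1698/π) × 0.767929 = 415.06 W/m².
— Configuration B (φ=-21.1°):
cos H₀ = −tan(-21.1°) tan(-10.800°) = -0.0736, H₀ = 1.6445 rad.
Bracket: H₀ sin φ sin δ + cos φ cos δ sin H₀ = 1.6445×-0.36000×-0.18738 + 0.93295×0.98229×0.99729 = 0.110933 + 0.913944 = 1.024877.
Q̄ = (S₀/π) × [bracket] = (1698/π) × 1.024877 = 553.94 W/m².
Ratio Q̄_A / Q̄_B = 415.06 / 553.94 = 0.7493.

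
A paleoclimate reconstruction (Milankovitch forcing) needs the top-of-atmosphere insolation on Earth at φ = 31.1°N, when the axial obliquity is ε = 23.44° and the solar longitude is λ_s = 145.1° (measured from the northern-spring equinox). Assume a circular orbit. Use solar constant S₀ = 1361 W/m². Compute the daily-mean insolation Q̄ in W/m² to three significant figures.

Solar declination: sin δ = sin ε · sin λ_s = sin 23.44° × sin 145.1° = 0.22759, so δ = +13.155°.
cos H₀ = −tan(+31.1°) tan(+13.155°) = -0.1410, H₀ = 1.7123 rad.
Bracket: H₀ sin φ sin δ + cos φ cos δ sin H₀ = 1.7123×0.51653×0.22759 + 0.85627×0.97376×0.99001 = 0.201293 + 0.825472 = 1.026765.
Q̄ = (S₀/π) × [bracket] = (1361/π) × 1.026765 = 444.8 W/m².

Q̄ ≈ 445 W/m²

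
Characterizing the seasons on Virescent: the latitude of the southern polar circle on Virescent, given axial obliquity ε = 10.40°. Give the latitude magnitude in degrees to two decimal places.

79.60°

The polar circle is the lowest latitude that experiences at least one full rotation of continuous darkness at the northern-summer solstice; it lies at |φ| = 90° − ε = 90° − 10.40° = 79.60°.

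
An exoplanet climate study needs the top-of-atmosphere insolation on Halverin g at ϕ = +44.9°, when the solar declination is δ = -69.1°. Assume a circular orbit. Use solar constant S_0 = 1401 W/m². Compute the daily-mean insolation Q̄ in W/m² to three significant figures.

cos h₀ = −tan(+44.9°) tan(-69.100°) = 2.6096 ≥ 1 ⇒ polar night, h₀ = 0 and Q̄ = 0.

Q̄ ≈ 0.00 W/m²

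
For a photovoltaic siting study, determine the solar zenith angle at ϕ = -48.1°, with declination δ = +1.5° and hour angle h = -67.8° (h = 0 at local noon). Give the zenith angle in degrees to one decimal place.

cos θ_z = sin ϕ sin δ + cos ϕ cos δ cos h = -0.019484 + 0.252248 = 0.232764.
θ_z = arccos(0.232764) = 76.5°.

θ_z = 76.5°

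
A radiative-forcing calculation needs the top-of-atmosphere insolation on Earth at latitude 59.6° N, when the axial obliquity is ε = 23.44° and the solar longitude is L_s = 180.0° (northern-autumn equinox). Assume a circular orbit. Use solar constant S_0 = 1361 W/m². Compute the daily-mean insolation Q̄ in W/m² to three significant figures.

Solar declination: sin δ = sin ε · sin L_s = sin 23.44° × sin 180.0° = 0.00000, so δ = +0.000°.
cos h₀ = −tan(+59.6°) tan(+0.000°) = -0.0000, h₀ = 1.5708 rad.
Bracket: h₀ sin ϕ sin δ + cos ϕ cos δ sin h₀ = 1.5708×0.86251×0.00000 + 0.50603×1.00000×1.00000 = 0.000000 + 0.506030 = 0.506030.
Q̄ = (S_0/π) × [bracket] = (1361/π) × 0.506030 = 219.2 W/m².

Q̄ ≈ 219 W/m²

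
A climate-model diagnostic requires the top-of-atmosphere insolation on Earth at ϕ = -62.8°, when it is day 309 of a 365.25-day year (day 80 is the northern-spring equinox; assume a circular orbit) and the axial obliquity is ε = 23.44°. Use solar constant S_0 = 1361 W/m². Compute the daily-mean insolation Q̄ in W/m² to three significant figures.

Solar longitude: L_s = 360° × (309 − 80)/365.25 = 225.708°.
sin δ = sin 23.44° × sin 225.708° = -0.28474, so δ = -16.543°.
cos h₀ = −tan(-62.8°) tan(-16.543°) = -0.5780, h₀ = 2.1870 rad.
Bracket: h₀ sin ϕ sin δ + cos ϕ cos δ sin h₀ = 2.1870×-0.88942×-0.28474 + 0.45710×0.95861×0.81607 = 0.553865 + 0.357586 = 0.911451.
Q̄ = (S_0/π) × [bracket] = (1361/π) × 0.911451 = 394.9 W/m².

Q̄ ≈ 395 W/m²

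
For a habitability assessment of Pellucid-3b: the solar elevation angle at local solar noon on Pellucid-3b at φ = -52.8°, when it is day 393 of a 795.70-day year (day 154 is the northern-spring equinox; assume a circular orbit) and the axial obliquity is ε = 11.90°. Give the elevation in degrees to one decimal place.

25.9°

Solar longitude: λ_s = 360° × (393 − 154)/795.70 = 108.131°.
sin δ = sin 11.90° × sin 108.131° = 0.19597, so δ = +11.301°.
At local noon the hour angle is zero, so the zenith angle equals |φ − δ| = |-52.8° − (+11.301°)| = 64.101°.
Elevation = 90° − 64.101° = 25.9°.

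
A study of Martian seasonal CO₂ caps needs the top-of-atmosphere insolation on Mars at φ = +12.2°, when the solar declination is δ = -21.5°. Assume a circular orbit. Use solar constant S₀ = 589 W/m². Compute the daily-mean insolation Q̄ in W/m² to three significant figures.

Q̄ ≈ 148 W/m²

cos H₀ = −tan(+12.2°) tan(-21.500°) = 0.0852, H₀ = 1.4855 rad.
Bracket: H₀ sin φ sin δ + cos φ cos δ sin H₀ = 1.4855×0.21132×-0.36650 + 0.97742×0.93042×0.99637 = -0.115050 + 0.906110 = 0.791060.
Q̄ = (S₀/π) × [bracket] = (589/π) × 0.791060 = 148.3 W/m².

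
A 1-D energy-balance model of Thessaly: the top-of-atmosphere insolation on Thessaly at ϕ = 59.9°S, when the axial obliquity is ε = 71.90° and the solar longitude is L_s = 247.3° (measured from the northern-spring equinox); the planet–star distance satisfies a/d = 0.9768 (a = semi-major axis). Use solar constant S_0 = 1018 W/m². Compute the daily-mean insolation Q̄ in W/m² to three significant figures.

Solar declination: sin δ = sin ε · sin L_s = sin 71.90° × sin 247.3° = -0.87689, so δ = -61.269°.
cos h₀ = −tan(-59.9°) tan(-61.269°) = -3.1469 ≤ −1 ⇒ polar day, h₀ = π.
Bracket: h₀ sin ϕ sin δ + cos ϕ cos δ sin h₀ = 3.1416×-0.86515×-0.87689 + 0.50151×0.48070×0.00000 = 2.383348 + 0.000000 = 2.383348.
Inverse-square distance factor (a/d)² = 0.9768² = 0.954138.
Q̄ = (S_0/π) × 0.954138 × [bracket] = (1018/π) × 0.954138 × 2.383348 = 736.9 W/m².

Q̄ ≈ 737 W/m²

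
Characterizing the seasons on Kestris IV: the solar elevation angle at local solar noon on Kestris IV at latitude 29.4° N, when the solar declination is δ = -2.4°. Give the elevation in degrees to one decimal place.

58.2°

At local noon the hour angle is zero, so the zenith angle equals |ϕ − δ| = |+29.4° − (-2.400°)| = 31.800°.
Elevation = 90° − 31.800° = 58.2°.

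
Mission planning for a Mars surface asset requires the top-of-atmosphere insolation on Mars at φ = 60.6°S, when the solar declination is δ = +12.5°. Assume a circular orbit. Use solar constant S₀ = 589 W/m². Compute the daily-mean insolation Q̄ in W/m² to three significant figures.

Q̄ ≈ 41.4 W/m²

cos H₀ = −tan(-60.6°) tan(+12.500°) = 0.3934, H₀ = 1.1664 rad.
Bracket: H₀ sin φ sin δ + cos φ cos δ sin H₀ = 1.1664×-0.87121×0.21644 + 0.49090×0.97630×0.91935 = -0.219942 + 0.440613 = 0.220671.
Q̄ = (S₀/π) × [bracket] = (589/π) × 0.220671 = 41.37 W/m².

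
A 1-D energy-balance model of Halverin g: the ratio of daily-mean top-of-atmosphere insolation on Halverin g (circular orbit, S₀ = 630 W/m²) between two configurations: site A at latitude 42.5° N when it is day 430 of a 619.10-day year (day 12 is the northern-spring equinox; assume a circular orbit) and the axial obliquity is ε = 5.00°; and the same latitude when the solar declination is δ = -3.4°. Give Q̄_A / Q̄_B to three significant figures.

Q̄_A / Q̄_B ≈ 0.971

— Configuration A (φ=+42.5°):
Solar longitude: λ_s = 360° × (430 − 12)/619.10 = 243.063°.
sin δ = sin 5.00° × sin 243.063° = -0.07770, so δ = -4.456°.
cos H₀ = −tan(+42.5°) tan(-4.456°) = 0.0714, H₀ = 1.4993 rad.
Bracket: H₀ sin φ sin δ + cos φ cos δ sin H₀ = 1.4993×0.67559×-0.07770 + 0.73728×0.99698×0.99745 = -0.078703 + 0.733179 = 0.654476.
Q̄ = (S₀/π) × [bracket] = (630/π) × 0.654476 = 131.25 W/m².
— Configuration B (φ=+42.5°):
cos H₀ = −tan(+42.5°) tan(-3.400°) = 0.0544, H₀ = 1.5163 rad.
Bracket: H₀ sin φ sin δ + cos φ cos δ sin H₀ = 1.5163×0.67559×-0.05931 + 0.73728×0.99824×0.99852 = -0.060757 + 0.734893 = 0.674136.
Q̄ = (S₀/π) × [bracket] = (630/π) × 0.674136 = 135.19 W/m².
Ratio Q̄_A / Q̄_B = 131.25 / 135.19 = 0.9709.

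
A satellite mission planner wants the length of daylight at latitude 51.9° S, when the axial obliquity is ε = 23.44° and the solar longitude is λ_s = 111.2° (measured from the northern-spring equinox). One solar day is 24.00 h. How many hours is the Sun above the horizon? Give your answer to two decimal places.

Solar declination: sin δ = sin ε · sin λ_s = sin 23.44° × sin 111.2° = 0.37087, so δ = +21.769°.
cos H₀ = −tan φ · tan δ = −tan(-51.9°) × tan(+21.769°) = 0.5093, so H₀ = 1.0364 rad = 59.38°.
Daylight = 2H₀/(2π) × 24.00 h = (1.0364/π) × 24.00 = 7.92 h.

7.92 h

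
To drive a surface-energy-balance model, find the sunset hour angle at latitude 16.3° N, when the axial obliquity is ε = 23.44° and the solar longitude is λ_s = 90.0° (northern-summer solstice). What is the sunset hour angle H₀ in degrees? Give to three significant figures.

Solar declination: sin δ = sin ε · sin λ_s = sin 23.44° × sin 90.0° = 0.39779, so δ = +23.440°.
cos H₀ = −tan φ · tan δ = −tan(+16.3°) × tan(+23.440°) = -0.1268, so H₀ = 1.6979 rad = 97.28°.

H₀ = 97.3°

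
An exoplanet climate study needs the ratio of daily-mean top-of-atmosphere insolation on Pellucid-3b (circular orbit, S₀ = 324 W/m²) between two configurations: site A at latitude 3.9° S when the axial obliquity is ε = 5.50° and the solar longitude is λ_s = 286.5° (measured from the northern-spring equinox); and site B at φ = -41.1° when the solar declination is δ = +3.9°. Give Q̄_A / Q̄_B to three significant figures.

— Configuration A (φ=-3.9°):
Solar declination: sin δ = sin ε · sin λ_s = sin 5.50° × sin 286.5° = -0.09190, so δ = -5.273°.
cos H₀ = −tan(-3.9°) tan(-5.273°) = -0.0063, H₀ = 1.5771 rad.
Bracket: H₀ sin φ sin δ + cos φ cos δ sin H₀ = 1.5771×-0.06802×-0.09190 + 0.99768×0.99577×0.99998 = 0.009859 + 0.993440 = 1.003299.
Q̄ = (S₀/π) × [bracket] = (324/π) × 1.003299 = 103.47 W/m².
— Configuration B (φ=-41.1°):
cos H₀ = −tan(-41.1°) tan(+3.900°) = 0.0595, H₀ = 1.5113 rad.
Bracket: H₀ sin φ sin δ + cos φ cos δ sin H₀ = 1.5113×-0.65738×0.06802 + 0.75356×0.99768×0.99823 = -0.067578 + 0.750481 = 0.682903.
Q̄ = (S₀/π) × [bracket] = (324/π) × 0.682903 = 70.429 W/m².
Ratio Q̄_A / Q̄_B = 103.47 / 70.429 = 1.469.

Q̄_A / Q̄_B ≈ 1.47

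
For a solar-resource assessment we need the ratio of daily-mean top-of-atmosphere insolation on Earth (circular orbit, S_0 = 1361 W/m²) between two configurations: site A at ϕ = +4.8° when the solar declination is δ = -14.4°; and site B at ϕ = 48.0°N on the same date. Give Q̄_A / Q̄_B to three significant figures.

Q̄_A / Q̄_B ≈ 2.43

— Configuration A (ϕ=+4.8°):
cos h₀ = −tan(+4.8°) tan(-14.400°) = 0.0216, h₀ = 1.5492 rad.
Bracket: h₀ sin ϕ sin δ + cos ϕ cos δ sin h₀ = 1.5492×0.08368×-0.24869 + 0.99649×0.96858×0.99977 = -0.032239 + 0.964958 = 0.932719.
Q̄ = (S_0/π) × [bracket] = (1361/π) × 0.932719 = 404.07 W/m².
— Configuration B (ϕ=+48.0°):
cos h₀ = −tan(+48.0°) tan(-14.400°) = 0.2852, h₀ = 1.2816 rad.
Bracket: h₀ sin ϕ sin δ + cos ϕ cos δ sin h₀ = 1.2816×0.74314×-0.24869 + 0.66913×0.96858×0.95848 = -0.236854 + 0.621197 = 0.384343.
Q̄ = (S_0/π) × [bracket] = (1361/π) × 0.384343 = 166.50 W/m².
Ratio Q̄_A / Q̄_B = 404.07 / 166.50 = 2.427.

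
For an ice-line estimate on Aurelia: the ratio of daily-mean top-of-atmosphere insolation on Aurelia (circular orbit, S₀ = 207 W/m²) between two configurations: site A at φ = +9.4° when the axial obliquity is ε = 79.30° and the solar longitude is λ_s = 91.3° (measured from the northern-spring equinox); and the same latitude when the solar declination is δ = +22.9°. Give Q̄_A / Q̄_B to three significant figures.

— Configuration A (φ=+9.4°):
Solar declination: sin δ = sin ε · sin λ_s = sin 79.30° × sin 91.3° = 0.98236, so δ = +79.222°.
cos H₀ = −tan(+9.4°) tan(+79.222°) = -0.8697, H₀ = 2.6253 rad.
Bracket: H₀ sin φ sin δ + cos φ cos δ sin H₀ = 2.6253×0.16333×0.98236 + 0.98657×0.18700×0.49363 = 0.421226 + 0.091069 = 0.512295.
Q̄ = (S₀/π) × [bracket] = (207/π) × 0.512295 = 33.755 W/m².
— Configuration B (φ=+9.4°):
cos H₀ = −tan(+9.4°) tan(+22.900°) = -0.0699, H₀ = 1.6408 rad.
Bracket: H₀ sin φ sin δ + cos φ cos δ sin H₀ = 1.6408×0.16333×0.38912 + 0.98657×0.92119×0.99755 = 0.104281 + 0.906592 = 1.010873.
Q̄ = (S₀/π) × [bracket] = (207/π) × 1.010873 = 66.607 W/m².
Ratio Q̄_A / Q̄_B = 33.755 / 66.607 = 0.5068.

Q̄_A / Q̄_B ≈ 0.507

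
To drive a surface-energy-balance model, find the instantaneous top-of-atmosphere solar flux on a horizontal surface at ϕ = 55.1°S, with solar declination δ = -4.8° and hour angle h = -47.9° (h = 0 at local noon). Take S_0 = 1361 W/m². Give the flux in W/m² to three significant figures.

cos θ_z = sin ϕ sin δ + cos ϕ cos δ cos h = 0.068629 + 0.382237 = 0.450866.
Flux = S_0 · cos θ_z = 1361 × 0.450866 = 613.6 W/m².

614 W/m²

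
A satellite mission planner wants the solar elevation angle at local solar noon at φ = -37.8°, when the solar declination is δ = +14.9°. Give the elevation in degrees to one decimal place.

37.3°

At local noon the hour angle is zero, so the zenith angle equals |φ − δ| = |-37.8° − (+14.900°)| = 52.700°.
Elevation = 90° − 52.700° = 37.3°.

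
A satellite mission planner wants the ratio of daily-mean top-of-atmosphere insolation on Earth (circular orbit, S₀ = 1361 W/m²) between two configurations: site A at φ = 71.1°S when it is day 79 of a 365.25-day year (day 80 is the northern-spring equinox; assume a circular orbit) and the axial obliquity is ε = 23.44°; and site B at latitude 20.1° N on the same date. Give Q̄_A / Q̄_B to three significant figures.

— Configuration A (φ=-71.1°):
Solar longitude: λ_s = 360° × (79 − 80)/365.25 = -0.986°, i.e. -0.986° + 360° = 359.014°.
sin δ = sin 23.44° × sin 359.014° = -0.00684, so δ = -0.392°.
cos H₀ = −tan(-71.1°) tan(-0.392°) = -0.0200, H₀ = 1.5908 rad.
Bracket: H₀ sin φ sin δ + cos φ cos δ sin H₀ = 1.5908×-0.94609×-0.00684 + 0.32392×0.99998×0.99980 = 0.010294 + 0.323849 = 0.334143.
Q̄ = (S₀/π) × [bracket] = (1361/π) × 0.334143 = 144.76 W/m².
— Configuration B (φ=+20.1°):
cos H₀ = −tan(+20.1°) tan(-0.392°) = 0.0025, H₀ = 1.5683 rad.
Bracket: H₀ sin φ sin δ + cos φ cos δ sin H₀ = 1.5683×0.34366×-0.00684 + 0.93909×0.99998×1.00000 = -0.003686 + 0.939071 = 0.935385.
Q̄ = (S₀/π) × [bracket] = (1361/π) × 0.935385 = 405.23 W/m².
Ratio Q̄_A / Q̄_B = 144.76 / 405.23 = 0.3572.

Q̄_A / Q̄_B ≈ 0.357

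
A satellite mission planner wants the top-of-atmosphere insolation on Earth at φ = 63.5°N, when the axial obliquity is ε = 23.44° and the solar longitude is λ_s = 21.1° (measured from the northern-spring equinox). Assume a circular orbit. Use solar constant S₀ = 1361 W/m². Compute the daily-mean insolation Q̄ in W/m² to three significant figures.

Solar declination: sin δ = sin ε · sin λ_s = sin 23.44° × sin 21.1° = 0.14320, so δ = +8.233°.
cos H₀ = −tan(+63.5°) tan(+8.233°) = -0.2902, H₀ = 1.8652 rad.
Bracket: H₀ sin φ sin δ + cos φ cos δ sin H₀ = 1.8652×0.89493×0.14320 + 0.44620×0.98969×0.95696 = 0.239033 + 0.422593 = 0.661626.
Q̄ = (S₀/π) × [bracket] = (1361/π) × 0.661626 = 286.6 W/m².

Q̄ ≈ 287 W/m²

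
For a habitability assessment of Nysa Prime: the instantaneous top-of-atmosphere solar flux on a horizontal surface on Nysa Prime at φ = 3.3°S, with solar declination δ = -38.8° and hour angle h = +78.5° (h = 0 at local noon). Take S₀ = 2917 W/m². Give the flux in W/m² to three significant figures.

cos θ_z = sin φ sin δ + cos φ cos δ cos h = 0.036070 + 0.155117 = 0.191187.
Flux = S₀ · cos θ_z = 2917 × 0.191187 = 557.7 W/m².

558 W/m²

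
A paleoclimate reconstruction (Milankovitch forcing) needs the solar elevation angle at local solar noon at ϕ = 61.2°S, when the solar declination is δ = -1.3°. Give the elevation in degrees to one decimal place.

30.1°

At local noon the hour angle is zero, so the zenith angle equals |ϕ − δ| = |-61.2° − (-1.300°)| = 59.900°.
Elevation = 90° − 59.900° = 30.1°.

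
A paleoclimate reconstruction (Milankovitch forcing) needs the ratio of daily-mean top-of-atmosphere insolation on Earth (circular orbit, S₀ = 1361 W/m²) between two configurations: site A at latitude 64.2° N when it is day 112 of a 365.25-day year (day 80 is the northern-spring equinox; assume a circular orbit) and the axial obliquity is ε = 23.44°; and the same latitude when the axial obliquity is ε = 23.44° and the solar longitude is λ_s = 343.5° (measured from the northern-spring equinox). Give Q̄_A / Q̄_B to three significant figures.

Q̄_A / Q̄_B ≈ 2.68

— Configuration A (φ=+64.2°):
Solar longitude: λ_s = 360° × (112 − 80)/365.25 = 31.540°.
sin δ = sin 23.44° × sin 31.540° = 0.20808, so δ = +12.010°.
cos H₀ = −tan(+64.2°) tan(+12.010°) = -0.4401, H₀ = 2.0265 rad.
Bracket: H₀ sin φ sin δ + cos φ cos δ sin H₀ = 2.0265×0.90032×0.20808 + 0.43523×0.97811×0.89796 = 0.379642 + 0.382264 = 0.761906.
Q̄ = (S₀/π) × [bracket] = (1361/π) × 0.761906 = 330.07 W/m².
— Configuration B (φ=+64.2°):
Solar declination: sin δ = sin ε · sin λ_s = sin 23.44° × sin 343.5° = -0.11298, so δ = -6.487°.
cos H₀ = −tan(+64.2°) tan(-6.487°) = 0.2352, H₀ = 1.3334 rad.
Bracket: H₀ sin φ sin δ + cos φ cos δ sin H₀ = 1.3334×0.90032×-0.11298 + 0.43523×0.99360×0.97194 = -0.135631 + 0.420310 = 0.284679.
Q̄ = (S₀/π) × [bracket] = (1361/π) × 0.284679 = 123.33 W/m².
Ratio Q̄_A / Q̄_B = 330.07 / 123.33 = 2.676.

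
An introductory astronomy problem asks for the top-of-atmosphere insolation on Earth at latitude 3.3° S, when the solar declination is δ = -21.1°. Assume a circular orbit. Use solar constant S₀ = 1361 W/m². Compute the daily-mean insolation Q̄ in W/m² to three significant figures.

cos H₀ = −tan(-3.3°) tan(-21.100°) = -0.0222, H₀ = 1.5930 rad.
Bracket: H₀ sin φ sin δ + cos φ cos δ sin H₀ = 1.5930×-0.05756×-0.36000 + 0.99834×0.93295×0.99975 = 0.033010 + 0.931168 = 0.964178.
Q̄ = (S₀/π) × [bracket] = (1361/π) × 0.964178 = 417.7 W/m².

Q̄ ≈ 418 W/m²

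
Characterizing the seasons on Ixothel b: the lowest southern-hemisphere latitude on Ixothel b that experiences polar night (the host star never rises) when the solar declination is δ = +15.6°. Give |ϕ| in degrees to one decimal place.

Polar night requires cos h₀ = −tan ϕ tan δ ≥ 1, i.e. tan ϕ tan δ ≤ −1.
The boundary is |tan ϕ| · |tan δ| = 1, so |ϕ| = 90° − |δ| = 90° − 15.6° = 74.4° in the southern hemisphere.

|ϕ| = 74.4°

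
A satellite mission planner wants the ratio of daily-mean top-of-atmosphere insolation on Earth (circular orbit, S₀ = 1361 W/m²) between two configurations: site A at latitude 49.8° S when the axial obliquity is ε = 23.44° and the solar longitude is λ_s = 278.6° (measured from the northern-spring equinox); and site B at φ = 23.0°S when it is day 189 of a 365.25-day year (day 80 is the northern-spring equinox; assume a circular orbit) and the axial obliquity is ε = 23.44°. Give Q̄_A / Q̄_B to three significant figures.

Q̄_A / Q̄_B ≈ 1.81

— Configuration A (φ=-49.8°):
Solar declination: sin δ = sin ε · sin λ_s = sin 23.44° × sin 278.6° = -0.39332, so δ = -23.161°.
cos H₀ = −tan(-49.8°) tan(-23.161°) = -0.5062, H₀ = 2.1016 rad.
Bracket: H₀ sin φ sin δ + cos φ cos δ sin H₀ = 2.1016×-0.76380×-0.39332 + 0.64546×0.91940×0.86240 = 0.631358 + 0.511779 = 1.143137.
Q̄ = (S₀/π) × [bracket] = (1361/π) × 1.143137 = 495.23 W/m².
— Configuration B (φ=-23.0°):
Solar longitude: λ_s = 360° × (189 − 80)/365.25 = 107.433°.
sin δ = sin 23.44° × sin 107.433° = 0.37952, so δ = +22.304°.
cos H₀ = −tan(-23.0°) tan(+22.304°) = 0.1741, H₀ = 1.3958 rad.
Bracket: H₀ sin φ sin δ + cos φ cos δ sin H₀ = 1.3958×-0.39073×0.37952 + 0.92050×0.92518×0.98472 = -0.206983 + 0.838615 = 0.631632.
Q̄ = (S₀/π) × [bracket] = (1361/π) × 0.631632 = 273.64 W/m².
Ratio Q̄_A / Q̄_B = 495.23 / 273.64 = 1.810.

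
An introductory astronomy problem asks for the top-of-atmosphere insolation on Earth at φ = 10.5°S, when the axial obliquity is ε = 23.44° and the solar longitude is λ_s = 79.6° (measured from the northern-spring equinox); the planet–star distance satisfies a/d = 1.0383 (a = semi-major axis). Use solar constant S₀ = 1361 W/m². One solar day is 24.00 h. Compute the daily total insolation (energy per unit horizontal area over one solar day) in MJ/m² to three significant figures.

32.1 MJ/m²

Solar declination: sin δ = sin ε · sin λ_s = sin 23.44° × sin 79.6° = 0.39125, so δ = +23.033°.
cos H₀ = −tan(-10.5°) tan(+23.033°) = 0.0788, H₀ = 1.4919 rad.
Bracket: H₀ sin φ sin δ + cos φ cos δ sin H₀ = 1.4919×-0.18224×0.39125 + 0.98325×0.92028×0.99689 = -0.106375 + 0.902051 = 0.795676.
Inverse-square distance factor (a/d)² = 1.0383² = 1.078067.
Q̄ = (S₀/π) × 1.078067 × [bracket] = (1361/π) × 1.078067 × 0.795676 = 371.61 W/m².
Daily total = Q̄ × 24.00 h × 3600 s/h = 371.61 × 24.00 × 3600 / 10⁶ = 32.11 MJ/m².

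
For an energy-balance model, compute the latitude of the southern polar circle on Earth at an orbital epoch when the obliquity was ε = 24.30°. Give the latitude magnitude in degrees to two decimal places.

65.70°

The polar circle is the lowest latitude that experiences at least one full rotation of continuous darkness at the northern-summer solstice; it lies at |φ| = 90° − ε = 90° − 24.30° = 65.70°.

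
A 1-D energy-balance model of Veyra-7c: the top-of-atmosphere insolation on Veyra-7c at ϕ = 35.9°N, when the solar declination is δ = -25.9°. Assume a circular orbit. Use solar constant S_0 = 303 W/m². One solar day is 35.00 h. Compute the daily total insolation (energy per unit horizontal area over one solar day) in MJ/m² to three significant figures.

4.52 MJ/m²

cos h₀ = −tan(+35.9°) tan(-25.900°) = 0.3515, h₀ = 1.2116 rad.
Bracket: h₀ sin ϕ sin δ + cos ϕ cos δ sin h₀ = 1.2116×0.58637×-0.43680 + 0.81004×0.89956×0.93619 = -0.310323 + 0.682183 = 0.371860.
Q̄ = (S_0/π) × [bracket] = (303/π) × 0.371860 = 35.865 W/m².
Daily total = Q̄ × 35.00 h × 3600 s/h = 35.865 × 35.00 × 3600 / 10⁶ = 4.519 MJ/m².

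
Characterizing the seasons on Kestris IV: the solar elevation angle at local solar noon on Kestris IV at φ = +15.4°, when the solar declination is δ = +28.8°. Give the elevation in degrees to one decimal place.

76.6°

At local noon the hour angle is zero, so the zenith angle equals |φ − δ| = |+15.4° − (+28.800°)| = 13.400°.
Elevation = 90° − 13.400° = 76.6°.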